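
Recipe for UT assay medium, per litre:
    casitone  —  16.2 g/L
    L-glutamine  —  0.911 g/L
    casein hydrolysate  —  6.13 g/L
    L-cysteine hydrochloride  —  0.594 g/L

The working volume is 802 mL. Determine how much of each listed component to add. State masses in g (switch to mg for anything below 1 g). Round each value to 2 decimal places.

Scale factor relative to 1 L: 0.802.
casitone: 16.2 g/L × 0.802 L = 12.99 g
L-glutamine: 0.911 g/L × 0.802 L = 0.730622 g = 730.62 mg
casein hydrolysate: 6.13 g/L × 0.802 L = 4.92 g
L-cysteine hydrochloride: 0.594 g/L × 0.802 L = 0.476388 g = 476.39 mg

casitone 12.99 g; L-glutamine 730.62 mg; casein hydrolysate 4.92 g; L-cysteine hydrochloride 476.39 mg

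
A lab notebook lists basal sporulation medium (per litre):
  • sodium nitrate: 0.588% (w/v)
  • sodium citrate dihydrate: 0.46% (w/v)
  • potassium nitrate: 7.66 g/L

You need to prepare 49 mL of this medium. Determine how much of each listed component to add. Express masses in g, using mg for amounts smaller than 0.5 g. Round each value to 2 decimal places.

Scale factor relative to 1 L: 0.049.
sodium nitrate: 0.588% w/v = 5.88 g/L → 5.88 × 0.049 L = 0.28812 g = 288.12 mg
sodium citrate dihydrate: 0.46% w/v = 4.6 g/L → 4.6 × 0.049 L = 0.2254 g = 225.40 mg
potassium nitrate: 7.66 g/L × 0.049 L = 0.37534 g = 375.34 mg

sodium nitrate 288.12 mg; sodium citrate dihydrate 225.40 mg; potassium nitrate 375.34 mg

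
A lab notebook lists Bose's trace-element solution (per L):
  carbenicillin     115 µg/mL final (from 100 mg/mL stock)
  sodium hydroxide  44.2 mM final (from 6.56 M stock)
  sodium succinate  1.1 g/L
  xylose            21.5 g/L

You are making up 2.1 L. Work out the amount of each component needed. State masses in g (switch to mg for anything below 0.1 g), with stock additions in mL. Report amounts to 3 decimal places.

carbenicillin 2.415 mL; sodium hydroxide 14.149 mL; sodium succinate 2.310 g; xylose 45.150 g

Working volume: 2.1 L.
carbenicillin: dilute stock: 115 µg/mL × 2100 mL ÷ 100000 µg/mL = 2.415 mL
sodium hydroxide: C1V1 = C2V2 → 44.2 mM × 2100 mL ÷ 6560 mM = 14.149 mL
sodium succinate: 1.1 g/L × 2.1 L = 2.310 g
xylose: 21.5 g/L × 2.1 L = 45.150 g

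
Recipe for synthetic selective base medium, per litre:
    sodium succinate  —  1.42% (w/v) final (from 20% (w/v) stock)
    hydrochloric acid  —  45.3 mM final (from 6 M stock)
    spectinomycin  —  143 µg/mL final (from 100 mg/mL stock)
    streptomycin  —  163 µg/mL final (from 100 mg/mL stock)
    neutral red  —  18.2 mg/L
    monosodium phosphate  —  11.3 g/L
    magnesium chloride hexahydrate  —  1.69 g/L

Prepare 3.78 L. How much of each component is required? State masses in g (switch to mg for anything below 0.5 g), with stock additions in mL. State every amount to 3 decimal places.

Working volume: 3.78 L.
sodium succinate: dilute stock: 1.42% ÷ 20% × 3780 mL = 268.380 mL
hydrochloric acid: dilute stock: 45.3 mM × 3780 mL ÷ 6000 mM = 28.539 mL
spectinomycin: C1V1 = C2V2 → 143 µg/mL × 3780 mL ÷ 100000 µg/mL = 5.405 mL
streptomycin: dilute stock: 163 µg/mL × 3780 mL ÷ 100000 µg/mL = 6.161 mL
neutral red: 18.2 mg/L × 3.78 L = 68.796 mg
monosodium phosphate: 11.3 g/L × 3.78 L = 42.714 g
magnesium chloride hexahydrate: 1.69 g/L × 3.78 L = 6.388 g

sodium succinate 268.380 mL; hydrochloric acid 28.539 mL; spectinomycin 5.405 mL; streptomycin 6.161 mL; neutral red 68.796 mg; monosodium phosphate 42.714 g; magnesium chloride hexahydrate 6.388 g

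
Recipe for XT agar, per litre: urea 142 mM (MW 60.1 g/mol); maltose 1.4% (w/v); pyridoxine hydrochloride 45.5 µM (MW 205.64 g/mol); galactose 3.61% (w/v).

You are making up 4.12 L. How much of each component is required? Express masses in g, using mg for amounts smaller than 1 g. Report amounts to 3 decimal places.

Working volume: 4.12 L.
urea: 142 mmol/L × 60.1 g/mol × 4.12 L ÷ 1000 = 35.161 g
maltose: 1.4% w/v = 14 g/L → 14 × 4.12 L = 57.680 g
pyridoxine hydrochloride: 45.5 µmol/L × 205.64 g/mol × 4.12 L ÷ 1000 = 38.549 mg
galactose: 3.61 g per 100 mL × 4120 mL ÷ 100 = 148.732 g

urea 35.161 g; maltose 57.680 g; pyridoxine hydrochloride 38.549 mg; galactose 148.732 g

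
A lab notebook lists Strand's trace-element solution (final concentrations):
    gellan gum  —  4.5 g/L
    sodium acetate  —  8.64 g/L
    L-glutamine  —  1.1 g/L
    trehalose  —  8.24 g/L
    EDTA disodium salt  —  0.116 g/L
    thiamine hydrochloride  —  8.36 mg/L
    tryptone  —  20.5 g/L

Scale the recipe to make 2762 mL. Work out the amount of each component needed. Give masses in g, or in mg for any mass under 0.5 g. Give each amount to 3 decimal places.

gellan gum 12.429 g; sodium acetate 23.864 g; L-glutamine 3.038 g; trehalose 22.759 g; EDTA disodium salt 320.392 mg; thiamine hydrochloride 23.090 mg; tryptone 56.621 g

Scale factor relative to 1 L: 2.762.
gellan gum: 4.5 g/L × 2.762 L = 12.429 g
sodium acetate: 8.64 g/L × 2.762 L = 23.864 g
L-glutamine: 1.1 g/L × 2.762 L = 3.038 g
trehalose: 8.24 g/L × 2.762 L = 22.759 g
EDTA disodium salt: 0.116 g/L × 2.762 L = 0.320392 g = 320.392 mg
thiamine hydrochloride: 8.36 mg/L × 2.762 L = 23.090 mg
tryptone: 20.5 g/L × 2.762 L = 56.621 g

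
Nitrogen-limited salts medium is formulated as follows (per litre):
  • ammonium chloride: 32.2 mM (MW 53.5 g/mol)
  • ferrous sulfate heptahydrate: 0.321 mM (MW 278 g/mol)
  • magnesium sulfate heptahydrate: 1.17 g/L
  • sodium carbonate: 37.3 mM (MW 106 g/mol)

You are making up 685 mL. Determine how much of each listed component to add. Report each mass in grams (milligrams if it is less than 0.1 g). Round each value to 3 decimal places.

ammonium chloride 1.180 g; ferrous sulfate heptahydrate 61.128 mg; magnesium sulfate heptahydrate 0.801 g; sodium carbonate 2.708 g

Working volume: 685 mL = 0.685 L.
ammonium chloride: 32.2 mmol/L × 53.5 g/mol × 0.685 L ÷ 1000 = 1.180 g
ferrous sulfate heptahydrate: 0.321 mmol/L × 278 mg/mmol × 0.685 L = 61.128 mg
magnesium sulfate heptahydrate: 1.17 g/L × 0.685 L = 0.801 g
sodium carbonate: 37.3 mmol/L × 106 g/mol × 0.685 L ÷ 1000 = 2.708 g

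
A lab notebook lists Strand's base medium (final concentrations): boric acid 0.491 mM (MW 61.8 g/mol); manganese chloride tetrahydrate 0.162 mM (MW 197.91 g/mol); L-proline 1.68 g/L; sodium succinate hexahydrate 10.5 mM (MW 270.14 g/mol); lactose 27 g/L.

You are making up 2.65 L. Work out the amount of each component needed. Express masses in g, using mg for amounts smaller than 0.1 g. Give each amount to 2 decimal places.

Working volume: 2.65 L.
boric acid: 0.491 mmol/L × 61.8 mg/mmol × 2.65 L = 80.41 mg
manganese chloride tetrahydrate: 0.162 mmol/L × 197.91 mg/mmol × 2.65 L = 84.96 mg
L-proline: 1.68 g/L × 2.65 L = 4.45 g
sodium succinate hexahydrate: 10.5 mmol/L × 270.14 g/mol × 2.65 L ÷ 1000 = 7.52 g
lactose: 27 g/L × 2.65 L = 71.55 g

boric acid 80.41 mg; manganese chloride tetrahydrate 84.96 mg; L-proline 4.45 g; sodium succinate hexahydrate 7.52 g; lactose 71.55 g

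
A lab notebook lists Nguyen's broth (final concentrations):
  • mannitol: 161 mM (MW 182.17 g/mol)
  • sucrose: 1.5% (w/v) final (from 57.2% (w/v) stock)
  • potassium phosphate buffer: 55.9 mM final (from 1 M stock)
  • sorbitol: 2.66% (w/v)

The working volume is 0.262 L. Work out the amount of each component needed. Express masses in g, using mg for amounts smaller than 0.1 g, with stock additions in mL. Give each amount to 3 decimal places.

mannitol 7.684 g; sucrose 6.871 mL; potassium phosphate buffer 14.646 mL; sorbitol 6.969 g

Working volume: 0.262 L.
mannitol: 161 mmol/L × 182.17 g/mol × 0.262 L ÷ 1000 = 7.684 g
sucrose: V = C2·V2/C1 = 1.5% ÷ 57.2% × 262 mL = 6.871 mL
potassium phosphate buffer: dilute stock: 55.9 mM × 262 mL ÷ 1000 mM = 14.646 mL
sorbitol: 2.66% w/v = 26.6 g/L → 26.6 × 0.262 L = 6.969 g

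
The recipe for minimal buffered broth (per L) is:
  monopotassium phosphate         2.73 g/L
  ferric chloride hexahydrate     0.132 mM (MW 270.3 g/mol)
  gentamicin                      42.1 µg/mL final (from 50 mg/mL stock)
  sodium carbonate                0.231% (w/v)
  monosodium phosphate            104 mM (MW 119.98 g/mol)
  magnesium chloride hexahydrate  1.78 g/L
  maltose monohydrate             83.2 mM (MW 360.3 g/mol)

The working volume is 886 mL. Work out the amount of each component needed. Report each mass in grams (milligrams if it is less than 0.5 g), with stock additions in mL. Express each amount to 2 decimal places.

monopotassium phosphate 2.42 g; ferric chloride hexahydrate 31.61 mg; gentamicin 0.75 mL; sodium carbonate 2.05 g; monosodium phosphate 11.06 g; magnesium chloride hexahydrate 1.58 g; maltose monohydrate 26.56 g

Working volume: 886 mL = 0.886 L.
monopotassium phosphate: 2.73 g/L × 0.886 L = 2.42 g
ferric chloride hexahydrate: 0.132 mmol/L × 270.3 mg/mmol × 0.886 L = 31.61 mg
gentamicin: C1V1 = C2V2 → 42.1 µg/mL × 886 mL ÷ 50000 µg/mL = 0.75 mL
sodium carbonate: 0.231 g per 100 mL × 886 mL ÷ 100 = 2.05 g
monosodium phosphate: 104 mmol/L × 119.98 g/mol × 0.886 L ÷ 1000 = 11.06 g
magnesium chloride hexahydrate: 1.78 g/L × 0.886 L = 1.58 g
maltose monohydrate: 83.2 mmol/L × 360.3 g/mol × 0.886 L ÷ 1000 = 26.56 g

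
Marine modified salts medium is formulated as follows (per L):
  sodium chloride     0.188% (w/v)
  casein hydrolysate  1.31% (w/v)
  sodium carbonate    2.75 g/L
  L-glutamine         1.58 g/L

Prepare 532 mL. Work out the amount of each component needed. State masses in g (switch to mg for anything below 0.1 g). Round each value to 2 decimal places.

sodium chloride 1.00 g; casein hydrolysate 6.97 g; sodium carbonate 1.46 g; L-glutamine 0.84 g

Scale factor relative to 1 L: 0.532.
sodium chloride: 0.188% w/v = 1.88 g/L → 1.88 × 0.532 L = 1.00 g
casein hydrolysate: 1.31 g per 100 mL × 532 mL ÷ 100 = 6.97 g
sodium carbonate: 2.75 g/L × 0.532 L = 1.46 g
L-glutamine: 1.58 g/L × 0.532 L = 0.84 g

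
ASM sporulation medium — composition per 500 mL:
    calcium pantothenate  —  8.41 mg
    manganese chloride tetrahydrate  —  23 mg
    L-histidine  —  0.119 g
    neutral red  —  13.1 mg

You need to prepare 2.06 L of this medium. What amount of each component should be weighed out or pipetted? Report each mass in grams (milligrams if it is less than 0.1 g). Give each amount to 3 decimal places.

Scale factor = 2060 mL / 500 mL = 4.12.
calcium pantothenate: 8.41 mg × (2060 mL / 500 mL) = 34.649 mg
manganese chloride tetrahydrate: 23 mg × (2060 mL / 500 mL) = 94.760 mg
L-histidine: 0.119 g × (2060 mL / 500 mL) = 0.490 g
neutral red: 13.1 mg × (2060 mL / 500 mL) = 53.972 mg

calcium pantothenate 34.649 mg; manganese chloride tetrahydrate 94.760 mg; L-histidine 0.490 g; neutral red 53.972 mg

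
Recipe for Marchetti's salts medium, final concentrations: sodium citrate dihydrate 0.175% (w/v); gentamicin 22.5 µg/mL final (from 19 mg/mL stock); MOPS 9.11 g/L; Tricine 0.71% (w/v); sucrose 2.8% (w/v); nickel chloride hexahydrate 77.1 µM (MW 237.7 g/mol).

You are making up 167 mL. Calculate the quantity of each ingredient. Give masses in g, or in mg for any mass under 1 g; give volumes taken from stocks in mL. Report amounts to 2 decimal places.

Working volume: 167 mL = 0.167 L.
sodium citrate dihydrate: 0.175% w/v = 1.75 g/L → 1.75 × 0.167 L = 0.29225 g = 292.25 mg
gentamicin: V = C2·V2/C1 = 22.5 µg/mL × 167 mL ÷ 19000 µg/mL = 0.20 mL
MOPS: 9.11 g/L × 0.167 L = 1.52 g
Tricine: 0.71 g per 100 mL × 167 mL ÷ 100 = 1.19 g
sucrose: 2.8 g per 100 mL × 167 mL ÷ 100 = 4.68 g
nickel chloride hexahydrate: 77.1 µmol/L × 237.7 g/mol × 0.167 L ÷ 1000 = 3.06 mg

sodium citrate dihydrate 292.25 mg; gentamicin 0.20 mL; MOPS 1.52 g; Tricine 1.19 g; sucrose 4.68 g; nickel chloride hexahydrate 3.06 mg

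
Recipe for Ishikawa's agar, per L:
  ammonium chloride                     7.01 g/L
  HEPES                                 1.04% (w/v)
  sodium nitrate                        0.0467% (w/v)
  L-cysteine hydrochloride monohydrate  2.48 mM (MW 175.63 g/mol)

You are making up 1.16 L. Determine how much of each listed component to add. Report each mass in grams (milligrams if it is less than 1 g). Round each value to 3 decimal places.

ammonium chloride 8.132 g; HEPES 12.064 g; sodium nitrate 541.720 mg; L-cysteine hydrochloride monohydrate 505.252 mg

Scale factor relative to 1 L: 1.16.
ammonium chloride: 7.01 g/L × 1.16 L = 8.132 g
HEPES: 1.04 g per 100 mL × 1160 mL ÷ 100 = 12.064 g
sodium nitrate: 0.0467 g per 100 mL × 1160 mL ÷ 100 = 0.54172 g = 541.720 mg
L-cysteine hydrochloride monohydrate: 2.48 mmol/L × 175.63 mg/mmol × 1.16 L = 505.252 mg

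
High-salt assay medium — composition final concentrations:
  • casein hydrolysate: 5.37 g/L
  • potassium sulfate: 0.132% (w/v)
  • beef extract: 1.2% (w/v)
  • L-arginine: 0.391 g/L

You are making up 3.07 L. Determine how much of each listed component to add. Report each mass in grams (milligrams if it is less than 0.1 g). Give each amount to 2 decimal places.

Working volume: 3.07 L.
casein hydrolysate: 5.37 g/L × 3.07 L = 16.49 g
potassium sulfate: 0.132% w/v = 1.32 g/L → 1.32 × 3.07 L = 4.05 g
beef extract: 1.2 g per 100 mL × 3070 mL ÷ 100 = 36.84 g
L-arginine: 0.391 g/L × 3.07 L = 1.20 g

casein hydrolysate 16.49 g; potassium sulfate 4.05 g; beef extract 36.84 g; L-arginine 1.20 g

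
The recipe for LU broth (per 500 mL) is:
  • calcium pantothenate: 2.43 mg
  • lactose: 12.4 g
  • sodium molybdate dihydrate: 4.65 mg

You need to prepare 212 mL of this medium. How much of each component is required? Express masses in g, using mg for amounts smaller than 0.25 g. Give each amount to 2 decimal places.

calcium pantothenate 1.03 mg; lactose 5.26 g; sodium molybdate dihydrate 1.97 mg

Ratio of target to recipe volume: 212 / 500 = 0.424.
calcium pantothenate: 2.43 mg × (212 mL / 500 mL) = 1.03 mg
lactose: 12.4 g × (212 mL / 500 mL) = 5.26 g
sodium molybdate dihydrate: 4.65 mg × (212 mL / 500 mL) = 1.97 mg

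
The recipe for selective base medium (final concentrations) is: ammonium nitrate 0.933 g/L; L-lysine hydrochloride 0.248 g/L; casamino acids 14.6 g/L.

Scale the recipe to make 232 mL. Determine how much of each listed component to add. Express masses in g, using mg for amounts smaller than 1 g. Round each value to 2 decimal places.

Scale factor relative to 1 L: 0.232.
ammonium nitrate: 0.933 g/L × 0.232 L = 0.216456 g = 216.46 mg
L-lysine hydrochloride: 0.248 g/L × 0.232 L = 0.057536 g = 57.54 mg
casamino acids: 14.6 g/L × 0.232 L = 3.39 g

ammonium nitrate 216.46 mg; L-lysine hydrochloride 57.54 mg; casamino acids 3.39 g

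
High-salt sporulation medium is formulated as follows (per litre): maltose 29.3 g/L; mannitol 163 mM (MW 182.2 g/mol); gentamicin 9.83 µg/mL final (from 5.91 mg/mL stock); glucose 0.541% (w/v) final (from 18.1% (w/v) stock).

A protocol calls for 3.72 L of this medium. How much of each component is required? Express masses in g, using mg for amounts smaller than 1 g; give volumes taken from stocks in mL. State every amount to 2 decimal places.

maltose 109.00 g; mannitol 110.48 g; gentamicin 6.19 mL; glucose 111.19 mL

Working volume: 3.72 L.
maltose: 29.3 g/L × 3.72 L = 109.00 g
mannitol: 163 mmol/L × 182.2 g/mol × 3.72 L ÷ 1000 = 110.48 g
gentamicin: C1V1 = C2V2 → 9.83 µg/mL × 3720 mL ÷ 5910 µg/mL = 6.19 mL
glucose: V = C2·V2/C1 = 0.541% ÷ 18.1% × 3720 mL = 111.19 mL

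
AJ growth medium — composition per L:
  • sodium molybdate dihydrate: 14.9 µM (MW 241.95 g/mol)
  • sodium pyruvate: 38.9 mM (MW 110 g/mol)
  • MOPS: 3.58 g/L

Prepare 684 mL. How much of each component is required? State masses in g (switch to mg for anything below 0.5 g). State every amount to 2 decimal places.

sodium molybdate dihydrate 2.47 mg; sodium pyruvate 2.93 g; MOPS 2.45 g

Target volume = 684 mL = 0.684 L.
sodium molybdate dihydrate: 14.9 µmol/L × 241.95 g/mol × 0.684 L ÷ 1000 = 2.47 mg
sodium pyruvate: 38.9 mmol/L × 110 g/mol × 0.684 L ÷ 1000 = 2.93 g
MOPS: 3.58 g/L × 0.684 L = 2.45 g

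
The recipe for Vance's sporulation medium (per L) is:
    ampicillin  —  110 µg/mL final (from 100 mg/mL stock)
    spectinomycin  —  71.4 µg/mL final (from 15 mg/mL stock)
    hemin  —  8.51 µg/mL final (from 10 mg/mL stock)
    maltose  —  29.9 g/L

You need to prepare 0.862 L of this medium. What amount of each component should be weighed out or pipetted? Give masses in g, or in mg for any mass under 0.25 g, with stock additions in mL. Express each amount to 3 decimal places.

Working volume: 0.862 L.
ampicillin: C1V1 = C2V2 → 110 µg/mL × 862 mL ÷ 100000 µg/mL = 0.948 mL
spectinomycin: dilute stock: 71.4 µg/mL × 862 mL ÷ 15000 µg/mL = 4.103 mL
hemin: dilute stock: 8.51 µg/mL × 862 mL ÷ 10000 µg/mL = 0.734 mL
maltose: 29.9 g/L × 0.862 L = 25.774 g

ampicillin 0.948 mL; spectinomycin 4.103 mL; hemin 0.734 mL; maltose 25.774 g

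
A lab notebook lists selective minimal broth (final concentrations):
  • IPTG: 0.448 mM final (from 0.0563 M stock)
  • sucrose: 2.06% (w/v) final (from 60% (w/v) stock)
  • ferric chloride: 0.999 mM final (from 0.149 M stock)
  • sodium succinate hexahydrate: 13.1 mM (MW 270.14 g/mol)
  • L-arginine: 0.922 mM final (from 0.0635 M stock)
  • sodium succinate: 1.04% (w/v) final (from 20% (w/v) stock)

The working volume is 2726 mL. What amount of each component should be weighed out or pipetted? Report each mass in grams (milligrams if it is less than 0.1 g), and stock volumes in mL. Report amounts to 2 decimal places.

IPTG 21.69 mL; sucrose 93.59 mL; ferric chloride 18.28 mL; sodium succinate hexahydrate 9.65 g; L-arginine 39.58 mL; sodium succinate 141.75 mL

Scale factor relative to 1 L: 2.726.
IPTG: dilute stock: 0.448 mM × 2726 mL ÷ 56.3 mM = 21.69 mL
sucrose: C1V1 = C2V2 → 2.06% ÷ 60% × 2726 mL = 93.59 mL
ferric chloride: V = C2·V2/C1 = 0.999 mM × 2726 mL ÷ 149 mM = 18.28 mL
sodium succinate hexahydrate: 13.1 mmol/L × 270.14 g/mol × 2.726 L ÷ 1000 = 9.65 g
L-arginine: C1V1 = C2V2 → 0.922 mM × 2726 mL ÷ 63.5 mM = 39.58 mL
sodium succinate: dilute stock: 1.04% ÷ 20% × 2726 mL = 141.75 mL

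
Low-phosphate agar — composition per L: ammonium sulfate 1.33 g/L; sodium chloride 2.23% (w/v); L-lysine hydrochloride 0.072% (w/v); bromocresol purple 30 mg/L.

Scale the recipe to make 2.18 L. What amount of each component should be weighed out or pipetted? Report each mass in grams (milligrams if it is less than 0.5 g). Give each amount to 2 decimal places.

Working volume: 2.18 L.
ammonium sulfate: 1.33 g/L × 2.18 L = 2.90 g
sodium chloride: 2.23% w/v = 22.3 g/L → 22.3 × 2.18 L = 48.61 g
L-lysine hydrochloride: 0.072% w/v = 0.72 g/L → 0.72 × 2.18 L = 1.57 g
bromocresol purple: 30 mg/L × 2.18 L = 65.40 mg

ammonium sulfate 2.90 g; sodium chloride 48.61 g; L-lysine hydrochloride 1.57 g; bromocresol purple 65.40 mg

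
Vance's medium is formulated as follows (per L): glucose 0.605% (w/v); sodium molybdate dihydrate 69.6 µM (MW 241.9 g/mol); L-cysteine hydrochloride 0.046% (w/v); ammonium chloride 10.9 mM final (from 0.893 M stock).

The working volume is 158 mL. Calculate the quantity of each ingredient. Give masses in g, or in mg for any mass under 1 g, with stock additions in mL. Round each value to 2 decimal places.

Target volume = 158 mL = 0.158 L.
glucose: 0.605% w/v = 6.05 g/L → 6.05 × 0.158 L = 0.9559 g = 955.90 mg
sodium molybdate dihydrate: 69.6 µmol/L × 241.9 g/mol × 0.158 L ÷ 1000 = 2.66 mg
L-cysteine hydrochloride: 0.046% w/v = 0.46 g/L → 0.46 × 0.158 L = 0.07268 g = 72.68 mg
ammonium chloride: C1V1 = C2V2 → 10.9 mM × 158 mL ÷ 893 mM = 1.93 mL

glucose 955.90 mg; sodium molybdate dihydrate 2.66 mg; L-cysteine hydrochloride 72.68 mg; ammonium chloride 1.93 mL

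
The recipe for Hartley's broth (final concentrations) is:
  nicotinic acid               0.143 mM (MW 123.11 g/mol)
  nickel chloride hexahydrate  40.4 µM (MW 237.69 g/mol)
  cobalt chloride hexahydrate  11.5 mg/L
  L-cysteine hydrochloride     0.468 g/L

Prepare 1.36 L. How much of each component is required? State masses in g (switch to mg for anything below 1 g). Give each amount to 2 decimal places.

nicotinic acid 23.94 mg; nickel chloride hexahydrate 13.06 mg; cobalt chloride hexahydrate 15.64 mg; L-cysteine hydrochloride 636.48 mg

Working volume: 1.36 L.
nicotinic acid: 0.143 mmol/L × 123.11 mg/mmol × 1.36 L = 23.94 mg
nickel chloride hexahydrate: 40.4 µmol/L × 237.69 g/mol × 1.36 L ÷ 1000 = 13.06 mg
cobalt chloride hexahydrate: 11.5 mg/L × 1.36 L = 15.64 mg
L-cysteine hydrochloride: 0.468 g/L × 1.36 L = 0.63648 g = 636.48 mg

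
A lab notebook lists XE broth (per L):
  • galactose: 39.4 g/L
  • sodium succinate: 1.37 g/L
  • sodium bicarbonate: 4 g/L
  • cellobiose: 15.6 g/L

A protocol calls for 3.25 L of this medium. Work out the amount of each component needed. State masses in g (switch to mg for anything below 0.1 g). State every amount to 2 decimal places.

galactose 128.05 g; sodium succinate 4.45 g; sodium bicarbonate 13.00 g; cellobiose 50.70 g

Working volume: 3.25 L.
galactose: 39.4 g/L × 3.25 L = 128.05 g
sodium succinate: 1.37 g/L × 3.25 L = 4.45 g
sodium bicarbonate: 4 g/L × 3.25 L = 13.00 g
cellobiose: 15.6 g/L × 3.25 L = 50.70 g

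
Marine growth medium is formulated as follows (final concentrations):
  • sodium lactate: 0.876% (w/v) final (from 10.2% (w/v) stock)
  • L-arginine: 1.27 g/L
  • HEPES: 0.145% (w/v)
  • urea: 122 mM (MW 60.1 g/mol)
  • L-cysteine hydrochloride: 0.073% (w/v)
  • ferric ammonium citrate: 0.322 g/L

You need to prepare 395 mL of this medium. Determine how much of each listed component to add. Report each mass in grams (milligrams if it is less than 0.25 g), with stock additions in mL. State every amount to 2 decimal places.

sodium lactate 33.92 mL; L-arginine 0.50 g; HEPES 0.57 g; urea 2.90 g; L-cysteine hydrochloride 0.29 g; ferric ammonium citrate 127.19 mg

Target volume = 395 mL = 0.395 L.
sodium lactate: dilute stock: 0.876% ÷ 10.2% × 395 mL = 33.92 mL
L-arginine: 1.27 g/L × 0.395 L = 0.50 g
HEPES: 0.145 g per 100 mL × 395 mL ÷ 100 = 0.57 g
urea: 122 mmol/L × 60.1 g/mol × 0.395 L ÷ 1000 = 2.90 g
L-cysteine hydrochloride: 0.073 g per 100 mL × 395 mL ÷ 100 = 0.29 g
ferric ammonium citrate: 0.322 g/L × 0.395 L = 0.12719 g = 127.19 mg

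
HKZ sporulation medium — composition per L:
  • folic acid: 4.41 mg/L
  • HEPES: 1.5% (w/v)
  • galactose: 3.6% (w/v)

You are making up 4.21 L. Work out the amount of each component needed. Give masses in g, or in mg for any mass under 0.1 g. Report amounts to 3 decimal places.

folic acid 18.566 mg; HEPES 63.150 g; galactose 151.560 g

Working volume: 4.21 L.
folic acid: 4.41 mg/L × 4.21 L = 18.566 mg
HEPES: 1.5 g per 100 mL × 4210 mL ÷ 100 = 63.150 g
galactose: 3.6 g per 100 mL × 4210 mL ÷ 100 = 151.560 g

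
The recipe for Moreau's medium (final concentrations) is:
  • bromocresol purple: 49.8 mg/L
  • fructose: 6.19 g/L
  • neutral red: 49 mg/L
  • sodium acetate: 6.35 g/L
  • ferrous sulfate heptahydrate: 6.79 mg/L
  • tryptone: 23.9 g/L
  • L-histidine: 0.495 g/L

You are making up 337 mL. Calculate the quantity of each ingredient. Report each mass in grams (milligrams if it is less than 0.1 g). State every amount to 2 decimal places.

Scale factor relative to 1 L: 0.337.
bromocresol purple: 49.8 mg/L × 0.337 L = 16.78 mg
fructose: 6.19 g/L × 0.337 L = 2.09 g
neutral red: 49 mg/L × 0.337 L = 16.51 mg
sodium acetate: 6.35 g/L × 0.337 L = 2.14 g
ferrous sulfate heptahydrate: 6.79 mg/L × 0.337 L = 2.29 mg
tryptone: 23.9 g/L × 0.337 L = 8.05 g
L-histidine: 0.495 g/L × 0.337 L = 0.17 g

bromocresol purple 16.78 mg; fructose 2.09 g; neutral red 16.51 mg; sodium acetate 2.14 g; ferrous sulfate heptahydrate 2.29 mg; tryptone 8.05 g; L-histidine 0.17 g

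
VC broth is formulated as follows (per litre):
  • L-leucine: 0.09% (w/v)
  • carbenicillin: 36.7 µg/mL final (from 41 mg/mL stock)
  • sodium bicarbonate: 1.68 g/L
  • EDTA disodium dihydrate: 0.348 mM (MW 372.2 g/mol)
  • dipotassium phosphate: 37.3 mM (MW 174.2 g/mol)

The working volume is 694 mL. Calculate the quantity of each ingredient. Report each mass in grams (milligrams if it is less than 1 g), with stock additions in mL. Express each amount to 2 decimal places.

Scale factor relative to 1 L: 0.694.
L-leucine: 0.09 g per 100 mL × 694 mL ÷ 100 = 0.6246 g = 624.60 mg
carbenicillin: V = C2·V2/C1 = 36.7 µg/mL × 694 mL ÷ 41000 µg/mL = 0.62 mL
sodium bicarbonate: 1.68 g/L × 0.694 L = 1.17 g
EDTA disodium dihydrate: 0.348 mmol/L × 372.2 mg/mmol × 0.694 L = 89.89 mg
dipotassium phosphate: 37.3 mmol/L × 174.2 g/mol × 0.694 L ÷ 1000 = 4.51 g

L-leucine 624.60 mg; carbenicillin 0.62 mL; sodium bicarbonate 1.17 g; EDTA disodium dihydrate 89.89 mg; dipotassium phosphate 4.51 g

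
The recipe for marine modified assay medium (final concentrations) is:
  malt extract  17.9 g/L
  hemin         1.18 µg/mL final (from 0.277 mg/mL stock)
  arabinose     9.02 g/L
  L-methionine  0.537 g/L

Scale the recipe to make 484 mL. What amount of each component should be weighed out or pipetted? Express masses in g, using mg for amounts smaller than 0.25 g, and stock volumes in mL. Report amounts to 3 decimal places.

malt extract 8.664 g; hemin 2.062 mL; arabinose 4.366 g; L-methionine 0.260 g

Scale factor relative to 1 L: 0.484.
malt extract: 17.9 g/L × 0.484 L = 8.664 g
hemin: C1V1 = C2V2 → 1.18 µg/mL × 484 mL ÷ 277 µg/mL = 2.062 mL
arabinose: 9.02 g/L × 0.484 L = 4.366 g
L-methionine: 0.537 g/L × 0.484 L = 0.260 g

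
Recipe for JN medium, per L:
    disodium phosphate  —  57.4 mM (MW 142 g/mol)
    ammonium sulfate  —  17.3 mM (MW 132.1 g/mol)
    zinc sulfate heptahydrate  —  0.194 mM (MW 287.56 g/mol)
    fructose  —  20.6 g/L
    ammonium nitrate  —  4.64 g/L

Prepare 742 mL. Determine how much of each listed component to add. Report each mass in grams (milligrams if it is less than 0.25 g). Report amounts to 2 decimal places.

Working volume: 742 mL = 0.742 L.
disodium phosphate: 57.4 mmol/L × 142 g/mol × 0.742 L ÷ 1000 = 6.05 g
ammonium sulfate: 17.3 mmol/L × 132.1 g/mol × 0.742 L ÷ 1000 = 1.70 g
zinc sulfate heptahydrate: 0.194 mmol/L × 287.56 mg/mmol × 0.742 L = 41.39 mg
fructose: 20.6 g/L × 0.742 L = 15.29 g
ammonium nitrate: 4.64 g/L × 0.742 L = 3.44 g

disodium phosphate 6.05 g; ammonium sulfate 1.70 g; zinc sulfate heptahydrate 41.39 mg; fructose 15.29 g; ammonium nitrate 3.44 g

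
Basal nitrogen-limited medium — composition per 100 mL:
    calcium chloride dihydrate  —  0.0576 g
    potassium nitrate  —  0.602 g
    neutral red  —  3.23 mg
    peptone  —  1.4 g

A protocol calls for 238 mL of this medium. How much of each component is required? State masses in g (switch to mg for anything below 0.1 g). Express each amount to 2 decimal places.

calcium chloride dihydrate 0.14 g; potassium nitrate 1.43 g; neutral red 7.69 mg; peptone 3.33 g

Scale factor = 238 mL / 100 mL = 2.38.
calcium chloride dihydrate: 0.0576 g × (238 mL / 100 mL) = 0.14 g
potassium nitrate: 0.602 g × (238 mL / 100 mL) = 1.43 g
neutral red: 3.23 mg × (238 mL / 100 mL) = 7.69 mg
peptone: 1.4 g × (238 mL / 100 mL) = 3.33 g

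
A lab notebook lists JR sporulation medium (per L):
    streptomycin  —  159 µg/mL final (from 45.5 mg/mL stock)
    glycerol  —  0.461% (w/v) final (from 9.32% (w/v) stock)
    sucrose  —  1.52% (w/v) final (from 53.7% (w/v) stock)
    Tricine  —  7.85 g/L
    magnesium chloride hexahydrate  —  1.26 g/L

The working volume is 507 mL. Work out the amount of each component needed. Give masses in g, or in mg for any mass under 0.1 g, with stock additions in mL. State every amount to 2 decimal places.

Working volume: 507 mL = 0.507 L.
streptomycin: C1V1 = C2V2 → 159 µg/mL × 507 mL ÷ 45500 µg/mL = 1.77 mL
glycerol: C1V1 = C2V2 → 0.461% ÷ 9.32% × 507 mL = 25.08 mL
sucrose: C1V1 = C2V2 → 1.52% ÷ 53.7% × 507 mL = 14.35 mL
Tricine: 7.85 g/L × 0.507 L = 3.98 g
magnesium chloride hexahydrate: 1.26 g/L × 0.507 L = 0.64 g

streptomycin 1.77 mL; glycerol 25.08 mL; sucrose 14.35 mL; Tricine 3.98 g; magnesium chloride hexahydrate 0.64 g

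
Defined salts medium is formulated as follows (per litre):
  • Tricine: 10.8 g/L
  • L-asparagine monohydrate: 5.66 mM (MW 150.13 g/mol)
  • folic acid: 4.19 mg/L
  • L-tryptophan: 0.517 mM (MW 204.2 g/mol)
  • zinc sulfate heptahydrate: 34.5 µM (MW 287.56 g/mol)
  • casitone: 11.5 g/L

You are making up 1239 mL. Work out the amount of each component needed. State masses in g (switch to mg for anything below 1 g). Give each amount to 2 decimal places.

Target volume = 1239 mL = 1.239 L.
Tricine: 10.8 g/L × 1.239 L = 13.38 g
L-asparagine monohydrate: 5.66 mmol/L × 150.13 g/mol × 1.239 L ÷ 1000 = 1.05 g
folic acid: 4.19 mg/L × 1.239 L = 5.19 mg
L-tryptophan: 0.517 mmol/L × 204.2 mg/mmol × 1.239 L = 130.80 mg
zinc sulfate heptahydrate: 34.5 µmol/L × 287.56 g/mol × 1.239 L ÷ 1000 = 12.29 mg
casitone: 11.5 g/L × 1.239 L = 14.25 g

Tricine 13.38 g; L-asparagine monohydrate 1.05 g; folic acid 5.19 mg; L-tryptophan 130.80 mg; zinc sulfate heptahydrate 12.29 mg; casitone 14.25 g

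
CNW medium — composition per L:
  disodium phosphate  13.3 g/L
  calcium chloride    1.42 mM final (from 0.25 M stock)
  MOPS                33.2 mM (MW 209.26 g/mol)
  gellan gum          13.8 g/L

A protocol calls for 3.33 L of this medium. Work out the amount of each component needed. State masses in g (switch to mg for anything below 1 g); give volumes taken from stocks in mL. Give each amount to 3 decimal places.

Scale factor relative to 1 L: 3.33.
disodium phosphate: 13.3 g/L × 3.33 L = 44.289 g
calcium chloride: V = C2·V2/C1 = 1.42 mM × 3330 mL ÷ 250 mM = 18.914 mL
MOPS: 33.2 mmol/L × 209.26 g/mol × 3.33 L ÷ 1000 = 23.135 g
gellan gum: 13.8 g/L × 3.33 L = 45.954 g

disodium phosphate 44.289 g; calcium chloride 18.914 mL; MOPS 23.135 g; gellan gum 45.954 g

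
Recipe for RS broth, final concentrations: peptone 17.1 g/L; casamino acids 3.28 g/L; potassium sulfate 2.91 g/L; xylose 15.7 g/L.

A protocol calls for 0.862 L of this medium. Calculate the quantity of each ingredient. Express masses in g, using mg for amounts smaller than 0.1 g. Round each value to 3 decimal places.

peptone 14.740 g; casamino acids 2.827 g; potassium sulfate 2.508 g; xylose 13.533 g

Working volume: 0.862 L.
peptone: 17.1 g/L × 0.862 L = 14.740 g
casamino acids: 3.28 g/L × 0.862 L = 2.827 g
potassium sulfate: 2.91 g/L × 0.862 L = 2.508 g
xylose: 15.7 g/L × 0.862 L = 13.533 g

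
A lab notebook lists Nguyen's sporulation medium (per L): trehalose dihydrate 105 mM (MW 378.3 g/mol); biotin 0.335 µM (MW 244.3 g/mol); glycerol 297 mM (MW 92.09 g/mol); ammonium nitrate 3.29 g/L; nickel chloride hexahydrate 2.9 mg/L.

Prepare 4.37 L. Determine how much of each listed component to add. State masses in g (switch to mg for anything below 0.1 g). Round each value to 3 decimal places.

trehalose dihydrate 173.583 g; biotin 0.358 mg; glycerol 119.523 g; ammonium nitrate 14.377 g; nickel chloride hexahydrate 12.673 mg

Working volume: 4.37 L.
trehalose dihydrate: 105 mmol/L × 378.3 g/mol × 4.37 L ÷ 1000 = 173.583 g
biotin: 0.335 µmol/L × 244.3 g/mol × 4.37 L ÷ 1000 = 0.358 mg
glycerol: 297 mmol/L × 92.09 g/mol × 4.37 L ÷ 1000 = 119.523 g
ammonium nitrate: 3.29 g/L × 4.37 L = 14.377 g
nickel chloride hexahydrate: 2.9 mg/L × 4.37 L = 12.673 mg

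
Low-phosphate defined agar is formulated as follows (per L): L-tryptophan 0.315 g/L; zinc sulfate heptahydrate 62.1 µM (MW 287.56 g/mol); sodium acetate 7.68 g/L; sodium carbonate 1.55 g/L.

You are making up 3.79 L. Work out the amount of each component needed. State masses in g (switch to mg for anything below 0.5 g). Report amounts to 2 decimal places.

Scale factor relative to 1 L: 3.79.
L-tryptophan: 0.315 g/L × 3.79 L = 1.19 g
zinc sulfate heptahydrate: 62.1 µmol/L × 287.56 g/mol × 3.79 L ÷ 1000 = 67.68 mg
sodium acetate: 7.68 g/L × 3.79 L = 29.11 g
sodium carbonate: 1.55 g/L × 3.79 L = 5.87 g

L-tryptophan 1.19 g; zinc sulfate heptahydrate 67.68 mg; sodium acetate 29.11 g; sodium carbonate 5.87 g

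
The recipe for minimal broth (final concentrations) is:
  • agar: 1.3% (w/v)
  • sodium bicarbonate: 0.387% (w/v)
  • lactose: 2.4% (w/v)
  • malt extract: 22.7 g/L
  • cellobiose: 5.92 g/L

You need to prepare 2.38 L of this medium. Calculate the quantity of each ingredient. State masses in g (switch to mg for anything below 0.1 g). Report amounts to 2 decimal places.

agar 30.94 g; sodium bicarbonate 9.21 g; lactose 57.12 g; malt extract 54.03 g; cellobiose 14.09 g

Working volume: 2.38 L.
agar: 1.3% w/v = 13 g/L → 13 × 2.38 L = 30.94 g
sodium bicarbonate: 0.387% w/v = 3.87 g/L → 3.87 × 2.38 L = 9.21 g
lactose: 2.4% w/v = 24 g/L → 24 × 2.38 L = 57.12 g
malt extract: 22.7 g/L × 2.38 L = 54.03 g
cellobiose: 5.92 g/L × 2.38 L = 14.09 g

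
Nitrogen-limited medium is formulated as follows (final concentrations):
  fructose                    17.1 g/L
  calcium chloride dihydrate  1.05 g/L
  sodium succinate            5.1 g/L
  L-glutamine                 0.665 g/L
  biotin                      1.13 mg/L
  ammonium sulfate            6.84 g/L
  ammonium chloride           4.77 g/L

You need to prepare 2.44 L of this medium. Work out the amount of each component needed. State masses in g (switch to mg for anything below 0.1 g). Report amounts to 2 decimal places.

Working volume: 2.44 L.
fructose: 17.1 g/L × 2.44 L = 41.72 g
calcium chloride dihydrate: 1.05 g/L × 2.44 L = 2.56 g
sodium succinate: 5.1 g/L × 2.44 L = 12.44 g
L-glutamine: 0.665 g/L × 2.44 L = 1.62 g
biotin: 1.13 mg/L × 2.44 L = 2.76 mg
ammonium sulfate: 6.84 g/L × 2.44 L = 16.69 g
ammonium chloride: 4.77 g/L × 2.44 L = 11.64 g

fructose 41.72 g; calcium chloride dihydrate 2.56 g; sodium succinate 12.44 g; L-glutamine 1.62 g; biotin 2.76 mg; ammonium sulfate 16.69 g; ammonium chloride 11.64 g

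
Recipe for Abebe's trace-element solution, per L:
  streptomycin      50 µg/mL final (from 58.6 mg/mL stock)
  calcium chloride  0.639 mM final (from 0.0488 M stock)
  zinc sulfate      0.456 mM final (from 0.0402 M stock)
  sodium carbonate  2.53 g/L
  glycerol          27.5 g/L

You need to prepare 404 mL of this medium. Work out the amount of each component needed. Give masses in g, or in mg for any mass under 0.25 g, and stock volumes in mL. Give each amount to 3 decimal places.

Scale factor relative to 1 L: 0.404.
streptomycin: dilute stock: 50 µg/mL × 404 mL ÷ 58600 µg/mL = 0.345 mL
calcium chloride: C1V1 = C2V2 → 0.639 mM × 404 mL ÷ 48.8 mM = 5.290 mL
zinc sulfate: V = C2·V2/C1 = 0.456 mM × 404 mL ÷ 40.2 mM = 4.583 mL
sodium carbonate: 2.53 g/L × 0.404 L = 1.022 g
glycerol: 27.5 g/L × 0.404 L = 11.110 g

streptomycin 0.345 mL; calcium chloride 5.290 mL; zinc sulfate 4.583 mL; sodium carbonate 1.022 g; glycerol 11.110 g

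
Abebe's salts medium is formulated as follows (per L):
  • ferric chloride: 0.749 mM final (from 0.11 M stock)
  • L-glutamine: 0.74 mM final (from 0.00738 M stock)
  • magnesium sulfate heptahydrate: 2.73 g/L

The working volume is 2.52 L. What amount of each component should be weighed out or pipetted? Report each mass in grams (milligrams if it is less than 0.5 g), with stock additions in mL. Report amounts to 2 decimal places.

Working volume: 2.52 L.
ferric chloride: dilute stock: 0.749 mM × 2520 mL ÷ 110 mM = 17.16 mL
L-glutamine: V = C2·V2/C1 = 0.74 mM × 2520 mL ÷ 7.38 mM = 252.68 mL
magnesium sulfate heptahydrate: 2.73 g/L × 2.52 L = 6.88 g

ferric chloride 17.16 mL; L-glutamine 252.68 mL; magnesium sulfate heptahydrate 6.88 g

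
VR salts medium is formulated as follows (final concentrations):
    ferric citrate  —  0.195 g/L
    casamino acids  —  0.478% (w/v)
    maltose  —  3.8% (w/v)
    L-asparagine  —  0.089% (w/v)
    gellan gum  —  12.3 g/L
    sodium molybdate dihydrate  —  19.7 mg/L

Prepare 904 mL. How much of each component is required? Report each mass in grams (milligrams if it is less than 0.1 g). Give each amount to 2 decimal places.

ferric citrate 0.18 g; casamino acids 4.32 g; maltose 34.35 g; L-asparagine 0.80 g; gellan gum 11.12 g; sodium molybdate dihydrate 17.81 mg

Scale factor relative to 1 L: 0.904.
ferric citrate: 0.195 g/L × 0.904 L = 0.18 g
casamino acids: 0.478 g per 100 mL × 904 mL ÷ 100 = 4.32 g
maltose: 3.8 g per 100 mL × 904 mL ÷ 100 = 34.35 g
L-asparagine: 0.089% w/v = 0.89 g/L → 0.89 × 0.904 L = 0.80 g
gellan gum: 12.3 g/L × 0.904 L = 11.12 g
sodium molybdate dihydrate: 19.7 mg/L × 0.904 L = 17.81 mg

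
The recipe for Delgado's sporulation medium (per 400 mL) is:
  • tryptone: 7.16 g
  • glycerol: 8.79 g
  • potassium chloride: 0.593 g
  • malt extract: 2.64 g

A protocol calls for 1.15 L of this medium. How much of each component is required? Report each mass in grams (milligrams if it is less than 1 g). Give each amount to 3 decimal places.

Ratio of target to recipe volume: 1150 / 400 = 2.875.
tryptone: 7.16 g × (1150 mL / 400 mL) = 20.585 g
glycerol: 8.79 g × (1150 mL / 400 mL) = 25.271 g
potassium chloride: 0.593 g × (1150 mL / 400 mL) = 1.705 g
malt extract: 2.64 g × (1150 mL / 400 mL) = 7.590 g

tryptone 20.585 g; glycerol 25.271 g; potassium chloride 1.705 g; malt extract 7.590 g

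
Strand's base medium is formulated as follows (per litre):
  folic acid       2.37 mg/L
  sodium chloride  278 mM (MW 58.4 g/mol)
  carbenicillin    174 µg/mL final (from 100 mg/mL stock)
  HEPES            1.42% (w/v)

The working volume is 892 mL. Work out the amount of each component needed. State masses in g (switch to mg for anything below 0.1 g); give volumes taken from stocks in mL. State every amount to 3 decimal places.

folic acid 2.114 mg; sodium chloride 14.482 g; carbenicillin 1.552 mL; HEPES 12.666 g

Working volume: 892 mL = 0.892 L.
folic acid: 2.37 mg/L × 0.892 L = 2.114 mg
sodium chloride: 278 mmol/L × 58.4 g/mol × 0.892 L ÷ 1000 = 14.482 g
carbenicillin: V = C2·V2/C1 = 174 µg/mL × 892 mL ÷ 100000 µg/mL = 1.552 mL
HEPES: 1.42 g per 100 mL × 892 mL ÷ 100 = 12.666 g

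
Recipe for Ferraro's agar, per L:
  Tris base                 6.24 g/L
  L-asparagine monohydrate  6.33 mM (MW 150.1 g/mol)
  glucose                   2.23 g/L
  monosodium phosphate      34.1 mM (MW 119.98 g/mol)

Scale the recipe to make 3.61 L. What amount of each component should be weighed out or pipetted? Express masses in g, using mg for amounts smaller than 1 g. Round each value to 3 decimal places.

Tris base 22.526 g; L-asparagine monohydrate 3.430 g; glucose 8.050 g; monosodium phosphate 14.770 g

Scale factor relative to 1 L: 3.61.
Tris base: 6.24 g/L × 3.61 L = 22.526 g
L-asparagine monohydrate: 6.33 mmol/L × 150.1 g/mol × 3.61 L ÷ 1000 = 3.430 g
glucose: 2.23 g/L × 3.61 L = 8.050 g
monosodium phosphate: 34.1 mmol/L × 119.98 g/mol × 3.61 L ÷ 1000 = 14.770 g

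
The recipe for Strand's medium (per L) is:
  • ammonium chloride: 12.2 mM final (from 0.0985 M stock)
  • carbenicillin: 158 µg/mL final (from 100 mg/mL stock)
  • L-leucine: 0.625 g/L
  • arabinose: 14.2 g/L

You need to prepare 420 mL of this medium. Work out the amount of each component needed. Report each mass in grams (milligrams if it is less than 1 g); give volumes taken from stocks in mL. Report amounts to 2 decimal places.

ammonium chloride 52.02 mL; carbenicillin 0.66 mL; L-leucine 262.50 mg; arabinose 5.96 g

Target volume = 420 mL = 0.42 L.
ammonium chloride: V = C2·V2/C1 = 12.2 mM × 420 mL ÷ 98.5 mM = 52.02 mL
carbenicillin: dilute stock: 158 µg/mL × 420 mL ÷ 100000 µg/mL = 0.66 mL
L-leucine: 0.625 g/L × 0.42 L = 0.2625 g = 262.50 mg
arabinose: 14.2 g/L × 0.42 L = 5.96 g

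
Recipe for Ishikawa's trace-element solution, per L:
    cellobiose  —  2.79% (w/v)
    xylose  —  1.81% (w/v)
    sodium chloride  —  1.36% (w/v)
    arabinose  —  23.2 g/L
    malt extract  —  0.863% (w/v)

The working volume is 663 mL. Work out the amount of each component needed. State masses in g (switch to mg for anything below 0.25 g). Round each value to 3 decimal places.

Scale factor relative to 1 L: 0.663.
cellobiose: 2.79 g per 100 mL × 663 mL ÷ 100 = 18.498 g
xylose: 1.81 g per 100 mL × 663 mL ÷ 100 = 12.000 g
sodium chloride: 1.36% w/v = 13.6 g/L → 13.6 × 0.663 L = 9.017 g
arabinose: 23.2 g/L × 0.663 L = 15.382 g
malt extract: 0.863% w/v = 8.63 g/L → 8.63 × 0.663 L = 5.722 g

cellobiose 18.498 g; xylose 12.000 g; sodium chloride 9.017 g; arabinose 15.382 g; malt extract 5.722 g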